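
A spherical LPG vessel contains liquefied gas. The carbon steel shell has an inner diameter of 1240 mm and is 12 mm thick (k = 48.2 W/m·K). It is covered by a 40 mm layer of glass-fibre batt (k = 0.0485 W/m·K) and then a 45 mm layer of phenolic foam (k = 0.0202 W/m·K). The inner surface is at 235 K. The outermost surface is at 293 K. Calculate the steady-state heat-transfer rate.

Radial (spherical) resistances in series:
R_carbon steel shell = (1/0.62 − 1/0.632)/(4π×48.2) = 5.056×10^-5 K/W
R_glass-fibre batt = (1/0.632 − 1/0.672)/(4π×0.0485) = 0.1545 K/W
R_phenolic foam = (1/0.672 − 1/0.717)/(4π×0.0202) = 0.3679 K/W
R_total = 0.5225 K/W
Q = ΔT/R_total = 58/0.5225

Q ≈ 111 W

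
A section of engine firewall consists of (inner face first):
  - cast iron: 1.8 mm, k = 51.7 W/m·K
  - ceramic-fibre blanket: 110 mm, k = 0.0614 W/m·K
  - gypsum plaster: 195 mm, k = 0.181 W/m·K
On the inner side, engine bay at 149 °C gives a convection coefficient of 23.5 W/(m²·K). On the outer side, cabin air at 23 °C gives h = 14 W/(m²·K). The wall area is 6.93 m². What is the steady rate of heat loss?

Treating each layer as a thermal resistance in series:
R_inner film = 1/(h_i·A) = 1/(23.5×6.93) = 0.00614 K/W
R_cast iron = L/(kA) = 0.0018/(51.7×6.93) = 5.024×10^-6 K/W
R_ceramic-fibre blanket = L/(kA) = 0.11/(0.0614×6.93) = 0.2585 K/W
R_gypsum plaster = L/(kA) = 0.195/(0.181×6.93) = 0.1555 K/W
R_outer film = 1/(h_o·A) = 1/(14×6.93) = 0.01031 K/W
R_total = 0.4304 K/W
Q = ΔT / R_total = 126 / 0.4304

Q ≈ 293 W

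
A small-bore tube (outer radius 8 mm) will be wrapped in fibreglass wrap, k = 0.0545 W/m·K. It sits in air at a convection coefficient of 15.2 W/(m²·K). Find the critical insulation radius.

r_cr ≈ 3.59 mm

For a cylinder r_cr = k/h = 0.0545/15.2
r_cr = 3.59 mm; since the bare radius (8 mm) is above r_cr, any added insulation will reduce heat loss.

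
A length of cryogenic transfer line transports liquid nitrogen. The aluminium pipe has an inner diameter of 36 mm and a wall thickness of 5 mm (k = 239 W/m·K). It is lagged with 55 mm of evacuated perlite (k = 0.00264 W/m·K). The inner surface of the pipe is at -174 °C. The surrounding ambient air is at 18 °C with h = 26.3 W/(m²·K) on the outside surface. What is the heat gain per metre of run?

For a radial system each layer contributes R = ln(r_out/r_in)/(2πkL); films add R = 1/(hA).
R_aluminium pipe wall = ln(23/18)/(2π×239×1) = 1.632×10^-4 K/W
R_evacuated perlite = ln(78/23)/(2π×0.00264×1) = 73.62 K/W
R_outer film = 1/(h_o·2πr_oL) = 1/(26.3×2π×0.078×1) = 0.07758 K/W
R_total = 73.7 K/W
Q = ΔT/R_total = 192/73.7

q′ ≈ 2.61 W/m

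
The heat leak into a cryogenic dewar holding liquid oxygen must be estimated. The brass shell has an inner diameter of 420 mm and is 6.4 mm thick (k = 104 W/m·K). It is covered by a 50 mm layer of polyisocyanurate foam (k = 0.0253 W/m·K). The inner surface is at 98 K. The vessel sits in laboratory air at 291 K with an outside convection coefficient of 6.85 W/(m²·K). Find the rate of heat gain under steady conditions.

Q ≈ 66.7 W

Each spherical layer contributes R = (1/r_i − 1/r_o)/(4πk):
R_brass shell = (1/0.21 − 1/0.2164)/(4π×104) = 1.078×10^-4 K/W
R_polyisocyanurate foam = (1/0.2164 − 1/0.2664)/(4π×0.0253) = 2.728 K/W
R_outer film = 1/(h·4πr_o²) = 1/(6.85×4π×0.2664²) = 0.1637 K/W
R_total = 2.892 K/W
Q = ΔT/R_total = 193/2.892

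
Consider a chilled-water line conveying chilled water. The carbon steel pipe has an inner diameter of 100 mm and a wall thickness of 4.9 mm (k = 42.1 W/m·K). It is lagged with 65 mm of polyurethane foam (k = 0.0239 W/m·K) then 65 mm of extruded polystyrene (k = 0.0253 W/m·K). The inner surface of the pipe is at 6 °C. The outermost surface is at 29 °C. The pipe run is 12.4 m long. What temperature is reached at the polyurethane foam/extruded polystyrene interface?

T ≈ 21.1 °C

Radial resistances (cylindrical: R_cond = ln(r_o/r_i)/(2πkL), R_conv = 1/(h·2πrL)):
R_carbon steel pipe wall = ln(54.9/50)/(2π×42.1×12.4) = 2.85×10^-5 K/W
R_polyurethane foam = ln(119.9/54.9)/(2π×0.0239×12.4) = 0.4195 K/W
R_extruded polystyrene = ln(184.9/119.9)/(2π×0.0253×12.4) = 0.2197 K/W
R_total = 0.6393 K/W
Q = ΔT/R_total = 23/0.6393
Q = 36 W
T_interface = T_inner + Q·ΣR(inner→interface) = 6 + 36×0.4195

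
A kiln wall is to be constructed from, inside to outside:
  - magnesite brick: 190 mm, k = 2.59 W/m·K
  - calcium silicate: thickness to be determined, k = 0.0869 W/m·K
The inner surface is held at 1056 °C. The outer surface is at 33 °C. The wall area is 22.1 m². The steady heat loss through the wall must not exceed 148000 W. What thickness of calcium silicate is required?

L ≈ 6.9 mm

Treating each layer as a thermal resistance in series:
R_magnesite brick = L/(kA) = 0.19/(2.59×22.1) = 0.003319 K/W
Sum of the known resistances R_other = 0.003319 K/W
Required total resistance R_tot = ΔT/Q_allow = 1023/148000 = 0.006912 K/W
R_calcium silicate = R_tot − R_other = 0.003593 K/W
L = R·k·A = 0.003593×0.0869×22.1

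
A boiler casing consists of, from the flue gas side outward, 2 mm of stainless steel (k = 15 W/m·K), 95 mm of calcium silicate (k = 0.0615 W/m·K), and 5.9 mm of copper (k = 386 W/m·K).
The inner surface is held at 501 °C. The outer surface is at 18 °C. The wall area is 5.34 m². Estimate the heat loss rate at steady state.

Q ≈ 1670 W

Series thermal resistances:
R_stainless steel = L/(kA) = 0.002/(15×5.34) = 2.497×10^-5 K/W
R_calcium silicate = L/(kA) = 0.095/(0.0615×5.34) = 0.2893 K/W
R_copper = L/(kA) = 0.0059/(386×5.34) = 2.862×10^-6 K/W
R_total = 0.2893 K/W
Q = ΔT / R_total = 483 / 0.2893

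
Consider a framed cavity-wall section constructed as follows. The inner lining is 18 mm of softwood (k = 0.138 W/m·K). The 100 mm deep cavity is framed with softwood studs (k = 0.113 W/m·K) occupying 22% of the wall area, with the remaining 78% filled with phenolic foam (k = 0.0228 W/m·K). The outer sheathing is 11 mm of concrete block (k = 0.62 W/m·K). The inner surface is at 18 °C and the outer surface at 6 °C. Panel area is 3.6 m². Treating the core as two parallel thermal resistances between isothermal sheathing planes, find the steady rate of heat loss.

Q ≈ 17.3 W

Sheathing layers in series; stud and cavity paths in parallel between them.
R_inner = 0.018/(0.138×3.6) = 0.03623 K/W
R_stud  = 0.1/(0.113×0.22×3.6) = 1.117 K/W
R_cav   = 0.1/(0.0228×0.78×3.6) = 1.562 K/W
1/R_core = 1/R_stud + 1/R_cav → R_core = 0.6514 K/W
R_outer = 0.011/(0.62×3.6) = 0.004928 K/W
R_total = 0.6925 K/W
Q = ΔT/R_total = 12/0.6925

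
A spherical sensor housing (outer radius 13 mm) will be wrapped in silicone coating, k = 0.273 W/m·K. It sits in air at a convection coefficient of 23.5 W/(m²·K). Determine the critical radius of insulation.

r_cr ≈ 23.2 mm

For a sphere r_cr = 2k/h = 2×0.273/23.5
r_cr = 23.2 mm; since the bare radius (13 mm) is below r_cr, adding a thin layer of insulation will *increase* heat loss.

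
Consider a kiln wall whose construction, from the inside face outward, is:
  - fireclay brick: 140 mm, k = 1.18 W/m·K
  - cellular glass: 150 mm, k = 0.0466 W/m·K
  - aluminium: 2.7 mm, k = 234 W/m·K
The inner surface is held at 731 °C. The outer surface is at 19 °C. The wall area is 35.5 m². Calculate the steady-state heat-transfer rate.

Q ≈ 7570 W

Model the wall as resistances in series:
R_fireclay brick = L/(kA) = 0.14/(1.18×35.5) = 0.003342 K/W
R_cellular glass = L/(kA) = 0.15/(0.0466×35.5) = 0.09067 K/W
R_aluminium = L/(kA) = 0.0027/(234×35.5) = 3.25×10^-7 K/W
R_total = 0.09402 K/W
Q = ΔT / R_total = 712 / 0.09402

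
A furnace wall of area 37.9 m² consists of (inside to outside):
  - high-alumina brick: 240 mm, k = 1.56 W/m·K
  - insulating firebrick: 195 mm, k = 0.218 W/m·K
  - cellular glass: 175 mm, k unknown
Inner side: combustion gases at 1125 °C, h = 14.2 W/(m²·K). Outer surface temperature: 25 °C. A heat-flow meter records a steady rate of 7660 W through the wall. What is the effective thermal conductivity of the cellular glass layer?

Model the wall as resistances in series:
R_inner film = 1/(h_i·A) = 1/(14.2×37.9) = 0.001858 K/W
R_high-alumina brick = L/(kA) = 0.24/(1.56×37.9) = 0.004059 K/W
R_insulating firebrick = L/(kA) = 0.195/(0.218×37.9) = 0.0236 K/W
Sum of known resistances R_other = 0.02952 K/W
Total R = ΔT/Q = 1100/7660 = 0.1436 K/W
R_cellular glass = R_total − R_other = 0.1141 K/W
k = L/(R·A) = 0.175/(0.1141×37.9)

k ≈ 0.0405 W/(m·K)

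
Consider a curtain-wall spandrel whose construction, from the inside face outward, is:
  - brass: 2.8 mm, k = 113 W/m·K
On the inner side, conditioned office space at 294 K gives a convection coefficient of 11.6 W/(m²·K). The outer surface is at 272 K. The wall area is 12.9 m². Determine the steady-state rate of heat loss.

Thermal resistances in series:
R_inner film = 1/(h_i·A) = 1/(11.6×12.9) = 0.006683 K/W
R_brass = L/(kA) = 0.0028/(113×12.9) = 1.921×10^-6 K/W
R_total = 0.006685 K/W
Q = ΔT / R_total = 22 / 0.006685

Q ≈ 3290 W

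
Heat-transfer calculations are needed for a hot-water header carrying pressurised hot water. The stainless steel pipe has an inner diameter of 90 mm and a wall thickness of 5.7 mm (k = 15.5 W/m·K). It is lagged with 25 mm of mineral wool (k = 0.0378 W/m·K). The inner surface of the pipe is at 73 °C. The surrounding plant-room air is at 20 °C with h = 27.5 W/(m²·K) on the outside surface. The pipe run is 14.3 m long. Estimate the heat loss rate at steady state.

Q ≈ 429 W

Cylindrical conduction, so R = ln(r₂/r₁)/(2πkL) per layer, in series:
R_stainless steel pipe wall = ln(50.7/45)/(2π×15.5×14.3) = 8.564×10^-5 K/W
R_mineral wool = ln(75.7/50.7)/(2π×0.0378×14.3) = 0.118 K/W
R_outer film = 1/(h_o·2πr_oL) = 1/(27.5×2π×0.0757×14.3) = 0.005346 K/W
R_total = 0.1235 K/W
Q = ΔT/R_total = 53/0.1235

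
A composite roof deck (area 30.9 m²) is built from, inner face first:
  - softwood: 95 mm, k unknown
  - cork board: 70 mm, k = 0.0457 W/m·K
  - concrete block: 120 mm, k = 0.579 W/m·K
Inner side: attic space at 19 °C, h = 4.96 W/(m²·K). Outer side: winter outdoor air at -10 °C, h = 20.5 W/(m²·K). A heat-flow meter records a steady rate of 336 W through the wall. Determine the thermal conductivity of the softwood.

Model the wall as resistances in series:
R_inner film = 1/(h_i·A) = 1/(4.96×30.9) = 0.006525 K/W
R_cork board = L/(kA) = 0.07/(0.0457×30.9) = 0.04957 K/W
R_concrete block = L/(kA) = 0.12/(0.579×30.9) = 0.006707 K/W
R_outer film = 1/(h_o·A) = 1/(20.5×30.9) = 0.001579 K/W
Sum of known resistances R_other = 0.06438 K/W
Total R = ΔT/Q = 29/336 = 0.08631 K/W
R_softwood = R_total − R_other = 0.02193 K/W
k = L/(R·A) = 0.095/(0.02193×30.9)

k ≈ 0.14 W/(m·K)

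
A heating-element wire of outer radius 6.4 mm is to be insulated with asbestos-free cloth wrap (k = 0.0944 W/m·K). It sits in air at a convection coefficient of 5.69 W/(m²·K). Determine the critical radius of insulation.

r_cr ≈ 16.6 mm

For a cylinder r_cr = k/h = 0.0944/5.69
r_cr = 16.6 mm; since the bare radius (6.4 mm) is below r_cr, adding a thin layer of insulation will *increase* heat loss.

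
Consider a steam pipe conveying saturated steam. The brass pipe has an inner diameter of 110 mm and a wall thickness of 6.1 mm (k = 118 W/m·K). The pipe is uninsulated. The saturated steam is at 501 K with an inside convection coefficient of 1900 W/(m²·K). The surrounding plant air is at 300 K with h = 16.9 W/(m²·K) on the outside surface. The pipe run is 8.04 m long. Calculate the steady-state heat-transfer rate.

Radial resistances (cylindrical: R_cond = ln(r_o/r_i)/(2πkL), R_conv = 1/(h·2πrL)):
R_inner film = 1/(h_i·2πr₁L) = 1/(1900×2π×0.055×8.04) = 1.894×10^-4 K/W
R_brass pipe wall = ln(61.1/55)/(2π×118×8.04) = 1.764×10^-5 K/W
R_outer film = 1/(h_o·2πr_oL) = 1/(16.9×2π×0.0611×8.04) = 0.01917 K/W
R_total = 0.01938 K/W
Q = ΔT/R_total = 201/0.01938

Q ≈ 10400 W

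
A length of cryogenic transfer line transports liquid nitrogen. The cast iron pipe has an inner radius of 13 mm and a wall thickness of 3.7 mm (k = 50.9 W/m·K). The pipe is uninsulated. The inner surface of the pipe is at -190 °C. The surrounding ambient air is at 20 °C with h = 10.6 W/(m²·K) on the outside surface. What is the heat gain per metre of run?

Cylindrical conduction, so R = ln(r₂/r₁)/(2πkL) per layer, in series:
R_cast iron pipe wall = ln(16.7/13)/(2π×50.9×1) = 7.831×10^-4 K/W
R_outer film = 1/(h_o·2πr_oL) = 1/(10.6×2π×0.0167×1) = 0.8991 K/W
R_total = 0.8999 K/W
Q = ΔT/R_total = 210/0.8999

q′ ≈ 233 W/m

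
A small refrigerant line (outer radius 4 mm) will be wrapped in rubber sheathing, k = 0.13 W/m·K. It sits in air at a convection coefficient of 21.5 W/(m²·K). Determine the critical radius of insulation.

r_cr ≈ 6.05 mm

For a cylinder r_cr = k/h = 0.13/21.5
r_cr = 6.05 mm; since the bare radius (4 mm) is below r_cr, adding a thin layer of insulation will *increase* heat loss.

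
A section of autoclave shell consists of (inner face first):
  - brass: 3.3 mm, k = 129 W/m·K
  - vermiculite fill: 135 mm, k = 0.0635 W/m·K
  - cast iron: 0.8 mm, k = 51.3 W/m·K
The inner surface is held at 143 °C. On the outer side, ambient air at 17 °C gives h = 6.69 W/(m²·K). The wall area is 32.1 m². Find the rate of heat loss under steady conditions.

Q ≈ 1780 W

Series thermal resistances:
R_brass = L/(kA) = 0.0033/(129×32.1) = 7.969×10^-7 K/W
R_vermiculite fill = L/(kA) = 0.135/(0.0635×32.1) = 0.06623 K/W
R_cast iron = L/(kA) = 0.0008/(51.3×32.1) = 4.858×10^-7 K/W
R_outer film = 1/(h_o·A) = 1/(6.69×32.1) = 0.004657 K/W
R_total = 0.07089 K/W
Q = ΔT / R_total = 126 / 0.07089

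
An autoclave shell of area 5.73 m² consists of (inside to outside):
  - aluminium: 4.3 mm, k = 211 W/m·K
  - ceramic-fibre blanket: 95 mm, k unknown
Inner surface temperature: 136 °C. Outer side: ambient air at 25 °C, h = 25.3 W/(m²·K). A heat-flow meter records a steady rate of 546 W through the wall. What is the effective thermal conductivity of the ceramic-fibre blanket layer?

Model the wall as resistances in series:
R_aluminium = L/(kA) = 0.0043/(211×5.73) = 3.557×10^-6 K/W
R_outer film = 1/(h_o·A) = 1/(25.3×5.73) = 0.006898 K/W
Sum of known resistances R_other = 0.006902 K/W
Total R = ΔT/Q = 111/546 = 0.2033 K/W
R_ceramic-fibre blanket = R_total − R_other = 0.1964 K/W
k = L/(R·A) = 0.095/(0.1964×5.73)

k ≈ 0.0844 W/(m·K)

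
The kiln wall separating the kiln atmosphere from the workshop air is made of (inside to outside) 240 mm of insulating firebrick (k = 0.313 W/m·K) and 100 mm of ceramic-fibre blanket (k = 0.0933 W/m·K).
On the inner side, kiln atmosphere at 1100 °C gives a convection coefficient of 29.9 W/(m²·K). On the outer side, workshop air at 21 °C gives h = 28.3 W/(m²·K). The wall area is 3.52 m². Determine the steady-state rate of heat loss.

Series thermal resistances:
R_inner film = 1/(h_i·A) = 1/(29.9×3.52) = 0.009501 K/W
R_insulating firebrick = L/(kA) = 0.24/(0.313×3.52) = 0.2178 K/W
R_ceramic-fibre blanket = L/(kA) = 0.1/(0.0933×3.52) = 0.3045 K/W
R_outer film = 1/(h_o·A) = 1/(28.3×3.52) = 0.01004 K/W
R_total = 0.5419 K/W
Q = ΔT / R_total = 1079 / 0.5419

Q ≈ 1990 W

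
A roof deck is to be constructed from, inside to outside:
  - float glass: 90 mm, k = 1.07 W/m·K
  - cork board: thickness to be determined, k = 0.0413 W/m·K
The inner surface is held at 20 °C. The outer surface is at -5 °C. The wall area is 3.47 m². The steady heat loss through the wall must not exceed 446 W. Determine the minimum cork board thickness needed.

Series thermal resistances:
R_float glass = L/(kA) = 0.09/(1.07×3.47) = 0.02424 K/W
Sum of the known resistances R_other = 0.02424 K/W
Required total resistance R_tot = ΔT/Q_allow = 25/446 = 0.05605 K/W
R_cork board = R_tot − R_other = 0.03181 K/W
L = R·k·A = 0.03181×0.0413×3.47

L ≈ 4.56 mm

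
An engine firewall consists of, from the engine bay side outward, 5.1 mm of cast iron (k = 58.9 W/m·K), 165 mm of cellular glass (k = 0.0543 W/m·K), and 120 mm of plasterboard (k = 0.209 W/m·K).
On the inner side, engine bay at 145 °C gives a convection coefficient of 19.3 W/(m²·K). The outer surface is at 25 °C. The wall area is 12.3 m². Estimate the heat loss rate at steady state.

Thermal resistances in series:
R_inner film = 1/(h_i·A) = 1/(19.3×12.3) = 0.004212 K/W
R_cast iron = L/(kA) = 0.0051/(58.9×12.3) = 7.04×10^-6 K/W
R_cellular glass = L/(kA) = 0.165/(0.0543×12.3) = 0.247 K/W
R_plasterboard = L/(kA) = 0.12/(0.209×12.3) = 0.04668 K/W
R_total = 0.2979 K/W
Q = ΔT / R_total = 120 / 0.2979

Q ≈ 403 W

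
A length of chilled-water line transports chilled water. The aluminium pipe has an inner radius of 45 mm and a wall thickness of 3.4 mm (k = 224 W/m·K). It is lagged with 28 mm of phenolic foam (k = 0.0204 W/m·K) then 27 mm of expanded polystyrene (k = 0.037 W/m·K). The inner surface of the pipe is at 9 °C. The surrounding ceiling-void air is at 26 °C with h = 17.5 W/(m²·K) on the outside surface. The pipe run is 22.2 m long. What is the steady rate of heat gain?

Per-layer cylindrical resistances, series-summed:
R_aluminium pipe wall = ln(48.4/45)/(2π×224×22.2) = 2.331×10^-6 K/W
R_phenolic foam = ln(76.4/48.4)/(2π×0.0204×22.2) = 0.1604 K/W
R_expanded polystyrene = ln(103.4/76.4)/(2π×0.037×22.2) = 0.05864 K/W
R_outer film = 1/(h_o·2πr_oL) = 1/(17.5×2π×0.1034×22.2) = 0.003962 K/W
R_total = 0.223 K/W
Q = ΔT/R_total = 17/0.223

Q ≈ 76.2 W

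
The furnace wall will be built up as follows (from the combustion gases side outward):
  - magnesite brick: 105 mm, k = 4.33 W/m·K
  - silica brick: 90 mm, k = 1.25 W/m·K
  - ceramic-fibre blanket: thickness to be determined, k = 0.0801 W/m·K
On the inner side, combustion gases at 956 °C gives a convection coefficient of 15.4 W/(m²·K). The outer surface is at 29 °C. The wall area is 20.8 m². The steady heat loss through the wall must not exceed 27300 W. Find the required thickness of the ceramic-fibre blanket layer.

L ≈ 43.7 mm

Thermal resistances in series:
R_inner film = 1/(h_i·A) = 1/(15.4×20.8) = 0.003122 K/W
R_magnesite brick = L/(kA) = 0.105/(4.33×20.8) = 0.001166 K/W
R_silica brick = L/(kA) = 0.09/(1.25×20.8) = 0.003462 K/W
Sum of the known resistances R_other = 0.007749 K/W
Required total resistance R_tot = ΔT/Q_allow = 927/27300 = 0.03396 K/W
R_ceramic-fibre blanket = R_tot − R_other = 0.02621 K/W
L = R·k·A = 0.02621×0.0801×20.8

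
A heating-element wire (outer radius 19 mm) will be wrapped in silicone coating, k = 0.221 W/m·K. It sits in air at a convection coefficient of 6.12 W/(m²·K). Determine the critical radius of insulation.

For a cylinder r_cr = k/h = 0.221/6.12
r_cr = 36.1 mm; since the bare radius (19 mm) is below r_cr, adding a thin layer of insulation will *increase* heat loss.

r_cr ≈ 36.1 mm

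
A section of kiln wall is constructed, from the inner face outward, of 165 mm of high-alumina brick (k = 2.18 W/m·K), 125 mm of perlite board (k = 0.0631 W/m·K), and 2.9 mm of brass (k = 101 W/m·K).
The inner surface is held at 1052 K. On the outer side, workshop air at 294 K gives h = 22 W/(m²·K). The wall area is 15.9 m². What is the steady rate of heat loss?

Q ≈ 5730 W

Thermal resistances in series:
R_high-alumina brick = L/(kA) = 0.165/(2.18×15.9) = 0.00476 K/W
R_perlite board = L/(kA) = 0.125/(0.0631×15.9) = 0.1246 K/W
R_brass = L/(kA) = 0.0029/(101×15.9) = 1.806×10^-6 K/W
R_outer film = 1/(h_o·A) = 1/(22×15.9) = 0.002859 K/W
R_total = 0.1322 K/W
Q = ΔT / R_total = 758 / 0.1322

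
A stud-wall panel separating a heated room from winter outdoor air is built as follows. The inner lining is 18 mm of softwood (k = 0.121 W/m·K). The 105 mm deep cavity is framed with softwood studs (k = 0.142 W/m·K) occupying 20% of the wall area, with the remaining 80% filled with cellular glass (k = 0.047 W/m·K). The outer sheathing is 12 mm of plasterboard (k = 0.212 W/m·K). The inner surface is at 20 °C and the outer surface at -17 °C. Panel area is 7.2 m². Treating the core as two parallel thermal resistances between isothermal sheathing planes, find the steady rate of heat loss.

Q ≈ 148 W

Sheathing layers in series; stud and cavity paths in parallel between them.
R_inner = 0.018/(0.121×7.2) = 0.02066 K/W
R_stud  = 0.105/(0.142×0.2×7.2) = 0.5135 K/W
R_cav   = 0.105/(0.047×0.8×7.2) = 0.3879 K/W
1/R_core = 1/R_stud + 1/R_cav → R_core = 0.221 K/W
R_outer = 0.012/(0.212×7.2) = 0.007862 K/W
R_total = 0.2495 K/W
Q = ΔT/R_total = 37/0.2495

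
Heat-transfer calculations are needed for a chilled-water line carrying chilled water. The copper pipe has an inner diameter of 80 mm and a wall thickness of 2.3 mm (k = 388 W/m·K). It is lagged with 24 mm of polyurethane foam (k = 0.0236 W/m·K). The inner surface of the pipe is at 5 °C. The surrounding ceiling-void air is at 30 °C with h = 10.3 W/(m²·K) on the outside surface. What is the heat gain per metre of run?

q′ ≈ 7.66 W/m

Per-layer cylindrical resistances, series-summed:
R_copper pipe wall = ln(42.3/40)/(2π×388×1) = 2.293×10^-5 K/W
R_polyurethane foam = ln(66.3/42.3)/(2π×0.0236×1) = 3.031 K/W
R_outer film = 1/(h_o·2πr_oL) = 1/(10.3×2π×0.0663×1) = 0.2331 K/W
R_total = 3.264 K/W
Q = ΔT/R_total = 25/3.264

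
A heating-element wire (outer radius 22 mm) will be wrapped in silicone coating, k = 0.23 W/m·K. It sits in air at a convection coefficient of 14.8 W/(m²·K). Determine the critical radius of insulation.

For a cylinder r_cr = k/h = 0.23/14.8
r_cr = 15.5 mm; since the bare radius (22 mm) is above r_cr, any added insulation will reduce heat loss.

r_cr ≈ 15.5 mm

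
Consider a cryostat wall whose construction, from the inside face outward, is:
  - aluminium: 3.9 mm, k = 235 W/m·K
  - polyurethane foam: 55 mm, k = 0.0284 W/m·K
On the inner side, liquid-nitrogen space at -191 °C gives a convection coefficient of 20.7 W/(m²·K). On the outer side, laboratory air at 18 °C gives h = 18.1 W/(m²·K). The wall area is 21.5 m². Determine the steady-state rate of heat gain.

Series thermal resistances:
R_inner film = 1/(h_i·A) = 1/(20.7×21.5) = 0.002247 K/W
R_aluminium = L/(kA) = 0.0039/(235×21.5) = 7.719×10^-7 K/W
R_polyurethane foam = L/(kA) = 0.055/(0.0284×21.5) = 0.09008 K/W
R_outer film = 1/(h_o·A) = 1/(18.1×21.5) = 0.00257 K/W
R_total = 0.09489 K/W
Q = ΔT / R_total = 209 / 0.09489

Q ≈ 2200 W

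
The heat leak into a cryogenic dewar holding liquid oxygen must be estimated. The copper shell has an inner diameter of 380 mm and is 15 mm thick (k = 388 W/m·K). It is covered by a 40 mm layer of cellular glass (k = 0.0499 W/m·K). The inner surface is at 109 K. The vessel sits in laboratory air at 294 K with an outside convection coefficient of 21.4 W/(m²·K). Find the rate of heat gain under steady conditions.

Q ≈ 139 W

Spherical conduction: R = (1/r_in − 1/r_out)/(4πk) per layer; series-sum.
R_copper shell = (1/0.19 − 1/0.205)/(4π×388) = 7.898×10^-5 K/W
R_cellular glass = (1/0.205 − 1/0.245)/(4π×0.0499) = 1.27 K/W
R_outer film = 1/(h·4πr_o²) = 1/(21.4×4π×0.245²) = 0.06195 K/W
R_total = 1.332 K/W
Q = ΔT/R_total = 185/1.332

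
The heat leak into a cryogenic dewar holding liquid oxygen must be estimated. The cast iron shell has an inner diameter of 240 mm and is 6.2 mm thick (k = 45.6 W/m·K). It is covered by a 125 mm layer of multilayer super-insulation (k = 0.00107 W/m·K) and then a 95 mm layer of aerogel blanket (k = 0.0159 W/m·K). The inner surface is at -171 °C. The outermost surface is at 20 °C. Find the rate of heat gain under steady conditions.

For a spherical shell R = (1/r₁ − 1/r₂)/(4πk); film R = 1/(h·4πr²). In series:
R_cast iron shell = (1/0.12 − 1/0.1262)/(4π×45.6) = 7.145×10^-4 K/W
R_multilayer super-insulation = (1/0.1262 − 1/0.2512)/(4π×0.00107) = 293.2 K/W
R_aerogel blanket = (1/0.2512 − 1/0.3462)/(4π×0.0159) = 5.467 K/W
R_total = 298.7 K/W
Q = ΔT/R_total = 191/298.7

Q ≈ 0.639 W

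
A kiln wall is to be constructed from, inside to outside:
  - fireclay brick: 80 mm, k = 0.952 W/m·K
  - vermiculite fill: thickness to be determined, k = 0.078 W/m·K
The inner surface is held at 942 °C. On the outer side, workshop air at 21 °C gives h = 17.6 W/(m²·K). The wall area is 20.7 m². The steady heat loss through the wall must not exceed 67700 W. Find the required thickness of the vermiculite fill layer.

L ≈ 11 mm

Series thermal resistances:
R_fireclay brick = L/(kA) = 0.08/(0.952×20.7) = 0.00406 K/W
R_outer film = 1/(h_o·A) = 1/(17.6×20.7) = 0.002745 K/W
Sum of the known resistances R_other = 0.006804 K/W
Required total resistance R_tot = ΔT/Q_allow = 921/67700 = 0.0136 K/W
R_vermiculite fill = R_tot − R_other = 0.0068 K/W
L = R·k·A = 0.0068×0.078×20.7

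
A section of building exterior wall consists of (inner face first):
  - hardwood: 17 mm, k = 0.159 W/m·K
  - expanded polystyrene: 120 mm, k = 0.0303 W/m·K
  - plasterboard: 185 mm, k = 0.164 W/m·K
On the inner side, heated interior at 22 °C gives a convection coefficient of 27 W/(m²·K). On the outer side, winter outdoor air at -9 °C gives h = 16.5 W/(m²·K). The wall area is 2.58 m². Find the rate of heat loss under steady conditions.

Using the resistance-network approach (series):
R_inner film = 1/(h_i·A) = 1/(27×2.58) = 0.01436 K/W
R_hardwood = L/(kA) = 0.017/(0.159×2.58) = 0.04144 K/W
R_expanded polystyrene = L/(kA) = 0.12/(0.0303×2.58) = 1.535 K/W
R_plasterboard = L/(kA) = 0.185/(0.164×2.58) = 0.4372 K/W
R_outer film = 1/(h_o·A) = 1/(16.5×2.58) = 0.02349 K/W
R_total = 2.052 K/W
Q = ΔT / R_total = 31 / 2.052

Q ≈ 15.1 W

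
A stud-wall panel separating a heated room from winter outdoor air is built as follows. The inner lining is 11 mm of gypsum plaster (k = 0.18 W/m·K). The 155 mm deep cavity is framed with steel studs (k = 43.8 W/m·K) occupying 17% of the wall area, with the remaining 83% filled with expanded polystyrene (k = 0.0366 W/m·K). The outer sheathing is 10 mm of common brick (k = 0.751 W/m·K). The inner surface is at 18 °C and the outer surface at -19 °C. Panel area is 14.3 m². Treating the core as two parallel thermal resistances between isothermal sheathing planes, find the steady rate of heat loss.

Q ≈ 5560 W

Sheathing layers in series; stud and cavity paths in parallel between them.
R_inner = 0.011/(0.18×14.3) = 0.004274 K/W
R_stud  = 0.155/(43.8×0.17×14.3) = 0.001456 K/W
R_cav   = 0.155/(0.0366×0.83×14.3) = 0.3568 K/W
1/R_core = 1/R_stud + 1/R_cav → R_core = 0.00145 K/W
R_outer = 0.01/(0.751×14.3) = 9.312×10^-4 K/W
R_total = 0.006654 K/W
Q = ΔT/R_total = 37/0.006654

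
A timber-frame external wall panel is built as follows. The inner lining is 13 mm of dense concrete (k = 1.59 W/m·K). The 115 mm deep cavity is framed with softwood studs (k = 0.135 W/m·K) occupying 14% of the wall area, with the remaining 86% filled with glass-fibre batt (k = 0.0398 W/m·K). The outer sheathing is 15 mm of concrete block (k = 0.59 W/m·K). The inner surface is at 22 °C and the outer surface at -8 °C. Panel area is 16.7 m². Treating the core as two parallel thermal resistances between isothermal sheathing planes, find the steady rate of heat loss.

Q ≈ 228 W

Sheathing layers in series; stud and cavity paths in parallel between them.
R_inner = 0.013/(1.59×16.7) = 4.896×10^-4 K/W
R_stud  = 0.115/(0.135×0.14×16.7) = 0.3644 K/W
R_cav   = 0.115/(0.0398×0.86×16.7) = 0.2012 K/W
1/R_core = 1/R_stud + 1/R_cav → R_core = 0.1296 K/W
R_outer = 0.015/(0.59×16.7) = 0.001522 K/W
R_total = 0.1316 K/W
Q = ΔT/R_total = 30/0.1316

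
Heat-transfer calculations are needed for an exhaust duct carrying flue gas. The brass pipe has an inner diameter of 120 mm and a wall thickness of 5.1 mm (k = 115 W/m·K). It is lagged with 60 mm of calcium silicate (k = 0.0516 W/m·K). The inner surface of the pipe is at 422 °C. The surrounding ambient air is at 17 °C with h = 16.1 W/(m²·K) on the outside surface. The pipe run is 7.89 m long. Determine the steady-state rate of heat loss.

Q ≈ 1530 W

Cylindrical conduction, so R = ln(r₂/r₁)/(2πkL) per layer, in series:
R_brass pipe wall = ln(65.1/60)/(2π×115×7.89) = 1.431×10^-5 K/W
R_calcium silicate = ln(125.1/65.1)/(2π×0.0516×7.89) = 0.2553 K/W
R_outer film = 1/(h_o·2πr_oL) = 1/(16.1×2π×0.1251×7.89) = 0.01002 K/W
R_total = 0.2654 K/W
Q = ΔT/R_total = 405/0.2654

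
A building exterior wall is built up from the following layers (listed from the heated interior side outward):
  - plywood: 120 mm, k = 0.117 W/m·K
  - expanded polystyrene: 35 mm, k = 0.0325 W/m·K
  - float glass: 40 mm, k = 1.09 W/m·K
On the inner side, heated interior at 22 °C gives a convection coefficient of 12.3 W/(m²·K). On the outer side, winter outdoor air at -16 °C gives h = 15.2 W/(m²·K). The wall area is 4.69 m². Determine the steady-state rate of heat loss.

Q ≈ 77.9 W

Thermal resistances in series:
R_inner film = 1/(h_i·A) = 1/(12.3×4.69) = 0.01733 K/W
R_plywood = L/(kA) = 0.12/(0.117×4.69) = 0.2187 K/W
R_expanded polystyrene = L/(kA) = 0.035/(0.0325×4.69) = 0.2296 K/W
R_float glass = L/(kA) = 0.04/(1.09×4.69) = 0.007825 K/W
R_outer film = 1/(h_o·A) = 1/(15.2×4.69) = 0.01403 K/W
R_total = 0.4875 K/W
Q = ΔT / R_total = 38 / 0.4875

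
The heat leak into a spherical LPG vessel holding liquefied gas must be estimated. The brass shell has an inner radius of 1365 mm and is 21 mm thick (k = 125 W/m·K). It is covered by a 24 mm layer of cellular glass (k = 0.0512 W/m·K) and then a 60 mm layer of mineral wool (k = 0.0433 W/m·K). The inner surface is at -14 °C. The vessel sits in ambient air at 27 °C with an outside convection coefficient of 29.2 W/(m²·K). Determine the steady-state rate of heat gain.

Each spherical layer contributes R = (1/r_i − 1/r_o)/(4πk):
R_brass shell = (1/1.365 − 1/1.386)/(4π×125) = 7.066×10^-6 K/W
R_cellular glass = (1/1.386 − 1/1.41)/(4π×0.0512) = 0.01909 K/W
R_mineral wool = (1/1.41 − 1/1.47)/(4π×0.0433) = 0.0532 K/W
R_outer film = 1/(h·4πr_o²) = 1/(29.2×4π×1.47²) = 0.001261 K/W
R_total = 0.07356 K/W
Q = ΔT/R_total = 41/0.07356

Q ≈ 557 W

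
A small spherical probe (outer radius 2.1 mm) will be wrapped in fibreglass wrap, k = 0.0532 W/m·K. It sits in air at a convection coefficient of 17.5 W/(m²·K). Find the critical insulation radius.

For a sphere r_cr = 2k/h = 2×0.0532/17.5
r_cr = 6.08 mm; since the bare radius (2.1 mm) is below r_cr, adding a thin layer of insulation will *increase* heat loss.

r_cr ≈ 6.08 mm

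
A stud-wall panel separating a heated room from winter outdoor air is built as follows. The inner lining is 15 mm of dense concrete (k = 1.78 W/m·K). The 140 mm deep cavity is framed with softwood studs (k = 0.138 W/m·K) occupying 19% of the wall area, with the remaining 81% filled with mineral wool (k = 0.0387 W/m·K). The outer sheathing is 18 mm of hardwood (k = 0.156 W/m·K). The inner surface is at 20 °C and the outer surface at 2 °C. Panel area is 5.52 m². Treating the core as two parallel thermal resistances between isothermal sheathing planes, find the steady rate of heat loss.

Sheathing layers in series; stud and cavity paths in parallel between them.
R_inner = 0.015/(1.78×5.52) = 0.001527 K/W
R_stud  = 0.14/(0.138×0.19×5.52) = 0.9673 K/W
R_cav   = 0.14/(0.0387×0.81×5.52) = 0.8091 K/W
1/R_core = 1/R_stud + 1/R_cav → R_core = 0.4406 K/W
R_outer = 0.018/(0.156×5.52) = 0.0209 K/W
R_total = 0.463 K/W
Q = ΔT/R_total = 18/0.463

Q ≈ 38.9 W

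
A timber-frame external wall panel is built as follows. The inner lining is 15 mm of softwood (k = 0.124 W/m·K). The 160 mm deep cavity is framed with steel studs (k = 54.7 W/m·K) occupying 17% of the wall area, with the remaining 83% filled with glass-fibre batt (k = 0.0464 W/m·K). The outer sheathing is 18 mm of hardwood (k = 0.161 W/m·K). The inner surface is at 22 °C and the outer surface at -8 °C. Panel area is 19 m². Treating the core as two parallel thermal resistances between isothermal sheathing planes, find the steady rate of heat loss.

Q ≈ 2280 W

Sheathing layers in series; stud and cavity paths in parallel between them.
R_inner = 0.015/(0.124×19) = 0.006367 K/W
R_stud  = 0.16/(54.7×0.17×19) = 9.056×10^-4 K/W
R_cav   = 0.16/(0.0464×0.83×19) = 0.2187 K/W
1/R_core = 1/R_stud + 1/R_cav → R_core = 9.019×10^-4 K/W
R_outer = 0.018/(0.161×19) = 0.005884 K/W
R_total = 0.01315 K/W
Q = ΔT/R_total = 30/0.01315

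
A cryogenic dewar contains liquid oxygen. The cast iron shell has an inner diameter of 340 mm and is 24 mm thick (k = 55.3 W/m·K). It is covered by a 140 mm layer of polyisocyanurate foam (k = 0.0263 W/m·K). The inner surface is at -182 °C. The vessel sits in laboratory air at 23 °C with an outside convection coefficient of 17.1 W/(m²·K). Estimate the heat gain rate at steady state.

Spherical conduction: R = (1/r_in − 1/r_out)/(4πk) per layer; series-sum.
R_cast iron shell = (1/0.17 − 1/0.194)/(4π×55.3) = 0.001047 K/W
R_polyisocyanurate foam = (1/0.194 − 1/0.334)/(4π×0.0263) = 6.538 K/W
R_outer film = 1/(h·4πr_o²) = 1/(17.1×4π×0.334²) = 0.04172 K/W
R_total = 6.58 K/W
Q = ΔT/R_total = 205/6.58

Q ≈ 31.2 W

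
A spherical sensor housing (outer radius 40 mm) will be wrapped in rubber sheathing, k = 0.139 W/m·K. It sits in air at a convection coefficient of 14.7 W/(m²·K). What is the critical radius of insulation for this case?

r_cr ≈ 18.9 mm

For a sphere r_cr = 2k/h = 2×0.139/14.7
r_cr = 18.9 mm; since the bare radius (40 mm) is above r_cr, any added insulation will reduce heat loss.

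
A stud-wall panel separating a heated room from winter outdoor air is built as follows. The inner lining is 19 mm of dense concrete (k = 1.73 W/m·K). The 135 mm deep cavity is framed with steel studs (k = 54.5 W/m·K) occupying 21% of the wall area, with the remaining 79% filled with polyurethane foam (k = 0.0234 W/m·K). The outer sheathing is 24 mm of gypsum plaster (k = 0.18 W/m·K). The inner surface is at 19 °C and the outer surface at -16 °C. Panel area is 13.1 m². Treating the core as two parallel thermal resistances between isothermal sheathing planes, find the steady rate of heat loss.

Sheathing layers in series; stud and cavity paths in parallel between them.
R_inner = 0.019/(1.73×13.1) = 8.384×10^-4 K/W
R_stud  = 0.135/(54.5×0.21×13.1) = 9.004×10^-4 K/W
R_cav   = 0.135/(0.0234×0.79×13.1) = 0.5575 K/W
1/R_core = 1/R_stud + 1/R_cav → R_core = 8.99×10^-4 K/W
R_outer = 0.024/(0.18×13.1) = 0.01018 K/W
R_total = 0.01192 K/W
Q = ΔT/R_total = 35/0.01192

Q ≈ 2940 W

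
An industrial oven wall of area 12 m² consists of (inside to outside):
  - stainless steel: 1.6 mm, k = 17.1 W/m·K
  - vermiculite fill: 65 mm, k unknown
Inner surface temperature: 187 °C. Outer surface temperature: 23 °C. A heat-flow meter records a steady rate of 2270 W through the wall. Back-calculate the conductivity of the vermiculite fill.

Treating each layer as a thermal resistance in series:
R_stainless steel = L/(kA) = 0.0016/(17.1×12) = 7.797×10^-6 K/W
Sum of known resistances R_other = 7.797×10^-6 K/W
Total R = ΔT/Q = 164/2270 = 0.07225 K/W
R_vermiculite fill = R_total − R_other = 0.07224 K/W
k = L/(R·A) = 0.065/(0.07224×12)

k ≈ 0.075 W/(m·K)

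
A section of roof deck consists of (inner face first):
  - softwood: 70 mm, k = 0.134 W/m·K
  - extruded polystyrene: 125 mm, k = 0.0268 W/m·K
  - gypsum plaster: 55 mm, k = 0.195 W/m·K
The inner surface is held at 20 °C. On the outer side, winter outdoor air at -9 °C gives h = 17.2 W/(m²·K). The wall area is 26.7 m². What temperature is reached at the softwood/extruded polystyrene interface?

T ≈ 17.3 °C

Model the wall as resistances in series:
R_softwood = L/(kA) = 0.07/(0.134×26.7) = 0.01957 K/W
R_extruded polystyrene = L/(kA) = 0.125/(0.0268×26.7) = 0.1747 K/W
R_gypsum plaster = L/(kA) = 0.055/(0.195×26.7) = 0.01056 K/W
R_outer film = 1/(h_o·A) = 1/(17.2×26.7) = 0.002178 K/W
R_total = 0.207 K/W;  Q = ΔT/R_total = 29/0.207 = 140.1 W
T_interface = T_inner − Q·ΣR(inner→interface) = 20 − 140×0.01957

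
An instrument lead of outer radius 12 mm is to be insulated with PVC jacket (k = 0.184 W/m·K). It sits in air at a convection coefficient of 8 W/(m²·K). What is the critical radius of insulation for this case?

r_cr ≈ 23 mm

For a cylinder r_cr = k/h = 0.184/8
r_cr = 23 mm; since the bare radius (12 mm) is below r_cr, adding a thin layer of insulation will *increase* heat loss.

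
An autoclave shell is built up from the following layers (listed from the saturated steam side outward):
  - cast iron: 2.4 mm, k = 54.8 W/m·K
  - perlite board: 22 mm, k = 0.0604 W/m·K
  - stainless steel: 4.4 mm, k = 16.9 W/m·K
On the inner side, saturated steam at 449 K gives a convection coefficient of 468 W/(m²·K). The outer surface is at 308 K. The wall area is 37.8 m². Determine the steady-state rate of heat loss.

Series thermal resistances:
R_inner film = 1/(h_i·A) = 1/(468×37.8) = 5.653×10^-5 K/W
R_cast iron = L/(kA) = 0.0024/(54.8×37.8) = 1.159×10^-6 K/W
R_perlite board = L/(kA) = 0.022/(0.0604×37.8) = 0.009636 K/W
R_stainless steel = L/(kA) = 0.0044/(16.9×37.8) = 6.888×10^-6 K/W
R_total = 0.009701 K/W
Q = ΔT / R_total = 141 / 0.009701

Q ≈ 14500 W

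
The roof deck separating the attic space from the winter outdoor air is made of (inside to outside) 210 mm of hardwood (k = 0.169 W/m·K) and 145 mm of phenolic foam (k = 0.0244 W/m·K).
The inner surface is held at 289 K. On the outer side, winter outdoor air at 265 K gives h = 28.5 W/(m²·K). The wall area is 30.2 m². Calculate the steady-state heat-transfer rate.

Thermal resistances in series:
R_hardwood = L/(kA) = 0.21/(0.169×30.2) = 0.04115 K/W
R_phenolic foam = L/(kA) = 0.145/(0.0244×30.2) = 0.1968 K/W
R_outer film = 1/(h_o·A) = 1/(28.5×30.2) = 0.001162 K/W
R_total = 0.2391 K/W
Q = ΔT / R_total = 24 / 0.2391

Q ≈ 100 W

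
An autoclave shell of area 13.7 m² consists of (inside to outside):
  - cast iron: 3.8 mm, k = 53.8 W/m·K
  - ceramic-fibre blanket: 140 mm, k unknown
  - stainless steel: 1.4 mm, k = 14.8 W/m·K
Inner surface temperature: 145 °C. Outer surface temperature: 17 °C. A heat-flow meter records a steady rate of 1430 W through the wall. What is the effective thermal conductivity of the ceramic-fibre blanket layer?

k ≈ 0.114 W/(m·K)

Treating each layer as a thermal resistance in series:
R_cast iron = L/(kA) = 0.0038/(53.8×13.7) = 5.156×10^-6 K/W
R_stainless steel = L/(kA) = 0.0014/(14.8×13.7) = 6.905×10^-6 K/W
Sum of known resistances R_other = 1.206×10^-5 K/W
Total R = ΔT/Q = 128/1430 = 0.08951 K/W
R_ceramic-fibre blanket = R_total − R_other = 0.0895 K/W
k = L/(R·A) = 0.14/(0.0895×13.7)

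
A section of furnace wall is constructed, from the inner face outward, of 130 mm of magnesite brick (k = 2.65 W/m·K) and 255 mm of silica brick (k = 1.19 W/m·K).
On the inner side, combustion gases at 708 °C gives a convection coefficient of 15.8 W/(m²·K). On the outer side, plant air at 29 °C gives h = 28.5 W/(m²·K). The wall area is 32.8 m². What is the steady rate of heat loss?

Using the resistance-network approach (series):
R_inner film = 1/(h_i·A) = 1/(15.8×32.8) = 0.00193 K/W
R_magnesite brick = L/(kA) = 0.13/(2.65×32.8) = 0.001496 K/W
R_silica brick = L/(kA) = 0.255/(1.19×32.8) = 0.006533 K/W
R_outer film = 1/(h_o·A) = 1/(28.5×32.8) = 0.00107 K/W
R_total = 0.01103 K/W
Q = ΔT / R_total = 679 / 0.01103

Q ≈ 61600 W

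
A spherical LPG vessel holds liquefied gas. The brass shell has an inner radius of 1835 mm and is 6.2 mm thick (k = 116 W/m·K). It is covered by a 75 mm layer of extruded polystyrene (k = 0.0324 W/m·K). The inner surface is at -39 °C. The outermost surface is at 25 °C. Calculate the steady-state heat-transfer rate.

Radial (spherical) resistances in series:
R_brass shell = (1/1.835 − 1/1.8412)/(4π×116) = 1.259×10^-6 K/W
R_extruded polystyrene = (1/1.8412 − 1/1.9162)/(4π×0.0324) = 0.05221 K/W
R_total = 0.05221 K/W
Q = ΔT/R_total = 64/0.05221

Q ≈ 1230 W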